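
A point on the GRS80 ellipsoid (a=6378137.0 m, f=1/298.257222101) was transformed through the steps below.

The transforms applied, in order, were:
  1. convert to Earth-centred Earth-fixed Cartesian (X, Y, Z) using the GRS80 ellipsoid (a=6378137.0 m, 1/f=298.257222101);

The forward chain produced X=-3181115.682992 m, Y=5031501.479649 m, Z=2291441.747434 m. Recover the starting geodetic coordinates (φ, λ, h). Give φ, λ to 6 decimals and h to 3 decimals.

start: X=-3181115.6830, Y=5031501.4796, Z=2291441.7474 m
→ geod (Bowring, a=6378137.000): φ=21.18283600°, λ=122.30270500°, h=3209.1440 m

φ=21.182836°, λ=122.302705°, h=3209.144 m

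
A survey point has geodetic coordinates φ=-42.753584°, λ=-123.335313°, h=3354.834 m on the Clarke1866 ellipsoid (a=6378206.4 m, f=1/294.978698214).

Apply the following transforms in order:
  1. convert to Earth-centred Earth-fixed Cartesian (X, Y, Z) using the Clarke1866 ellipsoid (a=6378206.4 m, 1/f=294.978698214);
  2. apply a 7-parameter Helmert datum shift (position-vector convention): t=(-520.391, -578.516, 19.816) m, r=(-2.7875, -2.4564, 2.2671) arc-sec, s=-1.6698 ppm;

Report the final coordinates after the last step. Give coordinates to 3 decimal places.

start: φ=-42.753584°, λ=-123.335313°, h=3354.834 m
→ ECEF (a=6378206.400, f=1/294.978698214): X=-2579076.9897, Y=-3921000.9635, Z=-4309517.4052
→ Helmert 7p (PV): X=-2579498.6559, Y=-3921659.5188, Z=-4309468.1182

X=-2579498.656 m, Y=-3921659.519 m, Z=-4309468.118 m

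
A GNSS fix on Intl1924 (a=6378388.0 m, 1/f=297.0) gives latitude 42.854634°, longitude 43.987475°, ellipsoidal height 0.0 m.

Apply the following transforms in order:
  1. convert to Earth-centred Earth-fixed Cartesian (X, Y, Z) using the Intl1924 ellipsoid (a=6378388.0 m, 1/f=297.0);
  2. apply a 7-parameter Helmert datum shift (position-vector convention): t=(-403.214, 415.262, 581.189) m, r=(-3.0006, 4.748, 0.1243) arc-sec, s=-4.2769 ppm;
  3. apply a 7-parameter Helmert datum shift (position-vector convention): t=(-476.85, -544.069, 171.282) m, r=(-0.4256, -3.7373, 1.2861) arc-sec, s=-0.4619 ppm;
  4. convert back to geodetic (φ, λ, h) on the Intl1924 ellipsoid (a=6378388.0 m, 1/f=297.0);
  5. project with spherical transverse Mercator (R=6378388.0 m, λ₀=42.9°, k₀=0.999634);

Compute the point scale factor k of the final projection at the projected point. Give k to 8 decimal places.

start: φ=42.854634°, λ=43.987475°, h=0.000 m
→ ECEF (a=6378388.000, f=1/297.0): X=3369499.3969, Y=3252464.5617, Z=4315752.4869
→ Helmert 7p (PV): X=3369179.1556, Y=3252930.7261, Z=4316190.3414
→ Helmert 7p (PV): X=3368602.2620, Y=3252415.0679, Z=4316413.9637
→ geod (Bowring, a=6378388.000): φ=42.86316102°, λ=43.99466316°, h=-48.3942 m
→ into tm (λ₀=42.9°): φ=42.86316102°, λ−λ₀=1.09466316°
scale k = 0.99973202

0.99973202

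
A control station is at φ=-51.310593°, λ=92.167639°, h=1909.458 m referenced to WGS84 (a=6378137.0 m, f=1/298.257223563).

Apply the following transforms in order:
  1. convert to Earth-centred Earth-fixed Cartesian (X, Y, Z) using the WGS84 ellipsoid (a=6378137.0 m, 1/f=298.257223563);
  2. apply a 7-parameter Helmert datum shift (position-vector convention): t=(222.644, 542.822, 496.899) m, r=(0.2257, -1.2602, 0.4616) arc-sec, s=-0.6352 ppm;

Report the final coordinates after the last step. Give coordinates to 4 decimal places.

X=-150910.0761 m, Y=3993997.8252 m, Z=-4956204.1030 m

start: φ=-51.310593°, λ=92.167639°, h=1909.458 m
→ ECEF (a=6378137.000, f=1/298.257223563): X=-151154.1628, Y=3993452.4544, Z=-4956707.5967
→ Helmert 7p (PV): X=-150910.0761, Y=3993997.8252, Z=-4956204.1030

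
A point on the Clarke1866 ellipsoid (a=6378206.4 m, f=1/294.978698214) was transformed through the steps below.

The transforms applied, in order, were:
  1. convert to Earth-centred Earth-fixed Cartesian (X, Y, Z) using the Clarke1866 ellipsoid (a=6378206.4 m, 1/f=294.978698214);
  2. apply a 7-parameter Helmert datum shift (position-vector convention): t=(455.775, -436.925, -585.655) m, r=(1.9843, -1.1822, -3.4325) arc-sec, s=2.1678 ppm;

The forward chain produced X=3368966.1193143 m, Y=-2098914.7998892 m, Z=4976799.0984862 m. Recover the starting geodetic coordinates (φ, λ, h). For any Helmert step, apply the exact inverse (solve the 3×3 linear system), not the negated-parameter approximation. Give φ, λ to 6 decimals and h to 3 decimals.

φ=51.622636°, λ=-31.919873°, h=936.249 m

start: X=3368966.1193, Y=-2098914.7999, Z=4976799.0985 m
→ Helmert⁻¹: X=3368566.4892, Y=-2098369.3856, Z=4977374.8434
→ geod (Bowring, a=6378206.400): φ=51.62263600°, λ=-31.91987300°, h=936.2490 m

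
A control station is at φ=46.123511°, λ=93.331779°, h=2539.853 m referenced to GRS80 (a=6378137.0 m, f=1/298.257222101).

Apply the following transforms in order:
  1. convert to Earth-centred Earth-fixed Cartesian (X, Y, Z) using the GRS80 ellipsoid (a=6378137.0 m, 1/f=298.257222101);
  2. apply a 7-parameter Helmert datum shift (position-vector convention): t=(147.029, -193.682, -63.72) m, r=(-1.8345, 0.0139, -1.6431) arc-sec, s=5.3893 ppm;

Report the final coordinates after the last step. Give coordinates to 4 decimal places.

X=-257291.7529 m, Y=4422579.4293 m, Z=4576525.9910 m

start: φ=46.123511°, λ=93.331779°, h=2539.853 m
→ ECEF (a=6378137.000, f=1/298.257222101): X=-257472.9341, Y=4422706.5209, Z=4576604.3643
→ Helmert 7p (PV): X=-257291.7529, Y=4422579.4293, Z=4576525.9910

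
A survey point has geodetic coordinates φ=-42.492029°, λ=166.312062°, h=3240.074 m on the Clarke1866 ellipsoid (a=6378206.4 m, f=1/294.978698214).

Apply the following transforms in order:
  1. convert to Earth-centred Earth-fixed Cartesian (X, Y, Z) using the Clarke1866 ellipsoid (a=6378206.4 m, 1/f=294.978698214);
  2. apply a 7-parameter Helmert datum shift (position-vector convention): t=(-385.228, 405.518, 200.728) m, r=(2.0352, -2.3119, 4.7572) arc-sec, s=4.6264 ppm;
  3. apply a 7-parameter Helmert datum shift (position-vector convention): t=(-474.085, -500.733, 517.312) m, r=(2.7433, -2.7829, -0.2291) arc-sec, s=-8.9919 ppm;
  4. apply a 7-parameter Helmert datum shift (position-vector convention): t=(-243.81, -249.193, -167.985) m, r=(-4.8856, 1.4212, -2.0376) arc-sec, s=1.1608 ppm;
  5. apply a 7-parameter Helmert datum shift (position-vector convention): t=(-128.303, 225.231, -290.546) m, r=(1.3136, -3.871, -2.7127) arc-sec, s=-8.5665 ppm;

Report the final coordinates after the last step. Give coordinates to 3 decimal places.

X=-4579946.824 m, Y=1115098.711 m, Z=-4287900.476 m

start: φ=-42.492029°, λ=166.312062°, h=3240.074 m
→ ECEF (a=6378206.400, f=1/294.978698214): X=-4578927.3413, Y=1115200.9705, Z=-4288049.4802
→ Helmert 7p (PV): X=-4579311.4114, Y=1115548.3511, Z=-4287908.9095
→ Helmert 7p (PV): X=-4579685.2292, Y=1115099.7016, Z=-4287399.9874
→ Helmert 7p (PV): X=-4579952.8807, Y=1114795.4921, Z=-4287567.8067
→ Helmert 7p (PV): X=-4579946.8237, Y=1115098.7113, Z=-4287900.4756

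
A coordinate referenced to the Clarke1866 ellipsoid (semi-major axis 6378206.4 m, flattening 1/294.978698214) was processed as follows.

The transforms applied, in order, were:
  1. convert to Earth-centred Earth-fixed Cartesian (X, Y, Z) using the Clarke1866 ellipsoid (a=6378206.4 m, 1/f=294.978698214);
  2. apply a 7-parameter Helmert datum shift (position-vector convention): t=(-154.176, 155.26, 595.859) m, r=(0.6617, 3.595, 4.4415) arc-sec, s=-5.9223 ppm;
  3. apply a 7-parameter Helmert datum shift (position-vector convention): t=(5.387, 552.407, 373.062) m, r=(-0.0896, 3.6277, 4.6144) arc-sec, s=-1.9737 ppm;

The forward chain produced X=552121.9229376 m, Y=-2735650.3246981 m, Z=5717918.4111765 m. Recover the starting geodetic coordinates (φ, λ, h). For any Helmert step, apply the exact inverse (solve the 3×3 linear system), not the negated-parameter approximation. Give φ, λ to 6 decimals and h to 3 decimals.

start: X=552121.9229, Y=-2735650.3247, Z=5717918.4112 m
→ Helmert⁻¹: X=551955.8548, Y=-2736222.9638, Z=5717565.1529
→ Helmert⁻¹: X=551954.7357, Y=-2736387.9745, Z=5717021.5501
→ geod (Bowring, a=6378206.400): φ=64.12779800°, λ=-78.59593300°, h=1409.2490 m

φ=64.127798°, λ=-78.595933°, h=1409.249 m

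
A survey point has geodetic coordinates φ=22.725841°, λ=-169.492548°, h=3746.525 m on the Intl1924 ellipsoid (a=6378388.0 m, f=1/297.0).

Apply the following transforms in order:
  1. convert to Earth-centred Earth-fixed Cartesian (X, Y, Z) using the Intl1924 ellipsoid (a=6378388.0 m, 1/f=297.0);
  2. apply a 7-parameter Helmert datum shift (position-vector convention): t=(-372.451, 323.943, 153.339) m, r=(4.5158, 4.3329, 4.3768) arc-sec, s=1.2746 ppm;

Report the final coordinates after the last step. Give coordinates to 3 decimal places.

start: φ=22.725841°, λ=-169.492548°, h=3746.525 m
→ ECEF (a=6378388.000, f=1/297.0): X=-5790842.7788, Y=-1074048.3287, Z=2450222.8206
→ Helmert 7p (PV): X=-5791148.3496, Y=-1073902.2760, Z=2450477.4137

X=-5791148.350 m, Y=-1073902.276 m, Z=2450477.414 m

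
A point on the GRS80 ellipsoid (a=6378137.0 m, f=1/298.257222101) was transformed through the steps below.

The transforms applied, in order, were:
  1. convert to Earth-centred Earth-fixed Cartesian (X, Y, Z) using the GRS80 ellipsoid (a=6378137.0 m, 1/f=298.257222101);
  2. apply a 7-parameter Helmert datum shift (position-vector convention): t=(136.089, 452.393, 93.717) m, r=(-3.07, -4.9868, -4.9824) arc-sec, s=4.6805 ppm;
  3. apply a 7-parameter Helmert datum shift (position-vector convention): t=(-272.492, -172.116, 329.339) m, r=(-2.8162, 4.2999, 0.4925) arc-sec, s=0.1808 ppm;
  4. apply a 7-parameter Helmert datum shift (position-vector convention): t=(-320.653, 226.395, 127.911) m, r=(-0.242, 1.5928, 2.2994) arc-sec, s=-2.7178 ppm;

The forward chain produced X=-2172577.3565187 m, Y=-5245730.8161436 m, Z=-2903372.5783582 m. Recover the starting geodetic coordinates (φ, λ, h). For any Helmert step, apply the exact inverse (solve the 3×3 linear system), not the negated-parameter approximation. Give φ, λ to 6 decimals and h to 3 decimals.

φ=-27.244142°, λ=-112.490820°, h=3909.359 m

start: X=-2172577.3565, Y=-5245730.8161, Z=-2903372.5784 m
→ Helmert⁻¹: X=-2172298.6667, Y=-5245943.8457, Z=-2903531.3100
→ Helmert⁻¹: X=-2171977.7695, Y=-5245725.9463, Z=-2903977.0238
→ Helmert⁻¹: X=-2172047.1801, Y=-5246163.0275, Z=-2904082.7181
→ geod (Bowring, a=6378137.000): φ=-27.24414200°, λ=-112.49082000°, h=3909.3590 m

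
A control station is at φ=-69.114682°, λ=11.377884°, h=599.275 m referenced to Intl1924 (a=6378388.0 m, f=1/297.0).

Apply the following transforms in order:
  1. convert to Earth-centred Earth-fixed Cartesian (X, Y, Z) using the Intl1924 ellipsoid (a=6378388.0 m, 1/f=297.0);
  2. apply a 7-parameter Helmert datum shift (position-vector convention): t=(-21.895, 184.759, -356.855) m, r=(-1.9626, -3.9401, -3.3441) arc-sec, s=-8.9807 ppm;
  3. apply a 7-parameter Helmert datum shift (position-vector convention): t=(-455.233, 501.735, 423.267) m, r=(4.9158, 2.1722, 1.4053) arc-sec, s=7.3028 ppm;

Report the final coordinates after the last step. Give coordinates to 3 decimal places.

X=2235551.978 m, Y=450703.835 m, Z=-5937141.673 m

start: φ=-69.114682°, λ=11.377884°, h=599.275 m
→ ECEF (a=6378388.000, f=1/297.0): X=2235977.7441, Y=449954.0973, Z=-5937243.6526
→ Helmert 7p (PV): X=2236056.4765, Y=450042.0725, Z=-5937508.7566
→ Helmert 7p (PV): X=2235551.9776, Y=450703.8352, Z=-5937141.6727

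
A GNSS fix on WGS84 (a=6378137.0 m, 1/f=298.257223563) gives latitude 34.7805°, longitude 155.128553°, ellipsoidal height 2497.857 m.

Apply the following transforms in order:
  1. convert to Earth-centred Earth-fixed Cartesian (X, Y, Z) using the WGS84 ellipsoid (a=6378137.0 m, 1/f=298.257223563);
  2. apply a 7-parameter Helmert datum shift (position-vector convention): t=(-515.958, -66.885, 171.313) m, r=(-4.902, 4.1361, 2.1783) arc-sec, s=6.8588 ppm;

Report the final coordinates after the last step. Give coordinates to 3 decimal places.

X=-4760321.941 m, Y=2206537.635 m, Z=3619557.026 m

start: φ=34.780500°, λ=155.128553°, h=2497.857 m
→ ECEF (a=6378137.000, f=1/298.257223563): X=-4759822.6100, Y=2206553.6377, Z=3619317.8829
→ Helmert 7p (PV): X=-4760321.9411, Y=2206537.6353, Z=3619557.0262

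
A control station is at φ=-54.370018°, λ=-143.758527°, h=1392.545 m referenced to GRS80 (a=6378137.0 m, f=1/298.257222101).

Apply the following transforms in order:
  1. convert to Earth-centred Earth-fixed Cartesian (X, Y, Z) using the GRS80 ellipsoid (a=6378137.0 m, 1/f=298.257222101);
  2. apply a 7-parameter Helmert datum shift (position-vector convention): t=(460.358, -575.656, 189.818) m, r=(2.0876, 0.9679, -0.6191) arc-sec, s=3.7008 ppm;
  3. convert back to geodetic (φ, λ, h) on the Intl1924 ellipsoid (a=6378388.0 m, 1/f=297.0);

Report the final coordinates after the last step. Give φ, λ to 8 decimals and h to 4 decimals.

φ=-54.37015349°, λ=-143.74823868°, h=1053.1481 m

start: φ=-54.370018°, λ=-143.758527°, h=1392.545 m
→ ECEF (a=6378137.000, f=1/298.257222101): X=-3004033.9585, Y=-2201961.4731, Z=-5161976.5246
→ Helmert 7p (PV): X=-3003615.5498, Y=-2202484.0172, Z=-5161813.9995
→ geod (Bowring, a=6378388.000): φ=-54.37015349°, λ=-143.74823868°, h=1053.1481 m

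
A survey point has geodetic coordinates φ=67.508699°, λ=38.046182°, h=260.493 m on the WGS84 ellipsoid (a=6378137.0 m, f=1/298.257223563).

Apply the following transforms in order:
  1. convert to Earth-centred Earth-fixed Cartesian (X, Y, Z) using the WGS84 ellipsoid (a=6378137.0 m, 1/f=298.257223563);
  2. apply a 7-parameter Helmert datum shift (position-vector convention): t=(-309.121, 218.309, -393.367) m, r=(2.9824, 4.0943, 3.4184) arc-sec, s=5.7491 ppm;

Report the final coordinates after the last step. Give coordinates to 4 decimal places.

start: φ=67.508699°, λ=38.046182°, h=260.493 m
→ ECEF (a=6378137.000, f=1/298.257223563): X=1927058.4678, Y=1508086.0450, Z=5870589.1929
→ Helmert 7p (PV): X=1926851.9624, Y=1508260.0774, Z=5870213.1304

X=1926851.9624 m, Y=1508260.0774 m, Z=5870213.1304 m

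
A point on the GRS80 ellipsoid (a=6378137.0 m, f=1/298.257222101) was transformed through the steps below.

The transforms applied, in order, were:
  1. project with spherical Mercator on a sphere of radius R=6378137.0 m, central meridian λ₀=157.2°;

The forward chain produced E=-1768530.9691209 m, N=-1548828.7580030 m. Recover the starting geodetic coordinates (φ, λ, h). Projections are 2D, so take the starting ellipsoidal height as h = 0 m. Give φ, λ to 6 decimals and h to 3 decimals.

φ=-13.778606°, λ=141.313016°, h=0.000 m

start: E=-1768530.9691, N=-1548828.7580 m
→ merc⁻¹: φ=-13.77860600°, λ=141.31301600°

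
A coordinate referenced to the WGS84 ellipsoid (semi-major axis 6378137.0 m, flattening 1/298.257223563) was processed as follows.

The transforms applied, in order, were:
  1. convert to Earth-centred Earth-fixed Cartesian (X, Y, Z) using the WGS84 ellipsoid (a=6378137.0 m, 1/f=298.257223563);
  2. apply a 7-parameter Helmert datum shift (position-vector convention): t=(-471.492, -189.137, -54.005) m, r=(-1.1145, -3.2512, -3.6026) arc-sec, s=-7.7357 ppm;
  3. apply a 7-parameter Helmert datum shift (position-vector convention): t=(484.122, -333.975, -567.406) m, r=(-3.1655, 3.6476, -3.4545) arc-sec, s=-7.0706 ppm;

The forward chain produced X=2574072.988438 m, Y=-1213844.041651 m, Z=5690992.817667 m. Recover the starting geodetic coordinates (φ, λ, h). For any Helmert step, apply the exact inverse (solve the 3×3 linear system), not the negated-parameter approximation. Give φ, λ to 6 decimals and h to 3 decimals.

φ=63.589077°, λ=-25.237815°, h=2446.758 m

start: X=2574072.9884, Y=-1213844.0417, Z=5690992.8177 m
→ Helmert⁻¹: X=2573526.7369, Y=-1213562.8940, Z=5691627.3528
→ Helmert⁻¹: X=2574129.0470, Y=-1213368.9374, Z=5691678.2571
→ geod (Bowring, a=6378137.000): φ=63.58907700°, λ=-25.23781500°, h=2446.7580 m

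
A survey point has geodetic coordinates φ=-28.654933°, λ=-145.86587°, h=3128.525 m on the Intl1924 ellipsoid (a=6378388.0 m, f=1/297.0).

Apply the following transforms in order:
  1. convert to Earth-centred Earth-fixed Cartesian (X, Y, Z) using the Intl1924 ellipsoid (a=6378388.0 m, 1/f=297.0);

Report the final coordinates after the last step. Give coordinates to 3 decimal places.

start: φ=-28.654933°, λ=-145.865870°, h=3128.525 m
→ ECEF (a=6378388.000, f=1/297.0): X=-4638795.3245, Y=-3144732.0803, Z=-3041939.1177

X=-4638795.324 m, Y=-3144732.080 m, Z=-3041939.118 m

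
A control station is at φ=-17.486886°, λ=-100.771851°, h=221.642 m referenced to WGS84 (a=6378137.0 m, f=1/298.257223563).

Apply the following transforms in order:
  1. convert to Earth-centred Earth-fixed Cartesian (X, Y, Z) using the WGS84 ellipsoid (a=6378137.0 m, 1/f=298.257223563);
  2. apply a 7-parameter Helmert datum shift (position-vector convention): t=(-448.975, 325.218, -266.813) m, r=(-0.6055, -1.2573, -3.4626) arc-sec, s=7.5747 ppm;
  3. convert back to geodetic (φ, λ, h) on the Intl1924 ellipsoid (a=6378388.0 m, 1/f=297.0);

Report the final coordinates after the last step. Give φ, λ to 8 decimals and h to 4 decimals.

start: φ=-17.486886°, λ=-100.771851°, h=221.642 m
→ ECEF (a=6378137.000, f=1/298.257223563): X=-1137358.4016, Y=-5978196.8433, Z=-1904362.5581
→ Helmert 7p (PV): X=-1137904.7412, Y=-5977903.4056, Z=-1904633.1796
→ geod (Bowring, a=6378388.000): φ=-17.49019547°, λ=-100.77742081°, h=-117.3307 m

φ=-17.49019547°, λ=-100.77742081°, h=-117.3307 m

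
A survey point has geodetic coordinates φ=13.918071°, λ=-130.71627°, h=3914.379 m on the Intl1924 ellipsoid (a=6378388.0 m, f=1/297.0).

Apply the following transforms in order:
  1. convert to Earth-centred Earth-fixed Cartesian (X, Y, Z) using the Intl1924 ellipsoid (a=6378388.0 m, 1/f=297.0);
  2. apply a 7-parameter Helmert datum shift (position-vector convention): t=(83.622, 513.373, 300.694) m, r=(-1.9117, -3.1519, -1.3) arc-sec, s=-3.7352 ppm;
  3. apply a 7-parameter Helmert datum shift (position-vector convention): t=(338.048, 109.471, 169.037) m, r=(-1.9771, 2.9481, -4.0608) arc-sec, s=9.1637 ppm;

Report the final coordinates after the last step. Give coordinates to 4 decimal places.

X=-4041541.8512 m, Y=-4695617.6265 m, Z=1525706.9004 m

start: φ=13.918071°, λ=-130.716270°, h=3914.379 m
→ ECEF (a=6378388.000, f=1/297.0): X=-4041818.0308, Y=-4696348.7847, Z=1525144.3439
→ Helmert 7p (PV): X=-4041772.2162, Y=-4695778.2608, Z=1525421.1055
→ Helmert 7p (PV): X=-4041541.8512, Y=-4695617.6265, Z=1525706.9004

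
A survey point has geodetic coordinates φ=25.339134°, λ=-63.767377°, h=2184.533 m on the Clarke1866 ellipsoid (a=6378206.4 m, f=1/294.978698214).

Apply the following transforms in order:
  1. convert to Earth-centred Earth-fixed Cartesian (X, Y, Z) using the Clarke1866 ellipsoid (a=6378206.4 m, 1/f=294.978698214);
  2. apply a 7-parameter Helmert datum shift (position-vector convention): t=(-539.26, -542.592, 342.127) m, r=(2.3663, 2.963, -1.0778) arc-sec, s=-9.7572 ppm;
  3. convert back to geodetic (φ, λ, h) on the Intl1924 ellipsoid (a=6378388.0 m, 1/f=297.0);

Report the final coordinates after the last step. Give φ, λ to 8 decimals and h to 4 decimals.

φ=25.33898817°, λ=-63.77465022°, h=2284.5887 m

start: φ=25.339134°, λ=-63.767377°, h=2184.533 m
→ ECEF (a=6378206.400, f=1/294.978698214): X=2550486.1038, Y=-5175830.8736, Z=2713855.2275
→ Helmert 7p (PV): X=2549933.8973, Y=-5176367.4244, Z=2714074.8602
→ geod (Bowring, a=6378388.000): φ=25.33898817°, λ=-63.77465022°, h=2284.5887 m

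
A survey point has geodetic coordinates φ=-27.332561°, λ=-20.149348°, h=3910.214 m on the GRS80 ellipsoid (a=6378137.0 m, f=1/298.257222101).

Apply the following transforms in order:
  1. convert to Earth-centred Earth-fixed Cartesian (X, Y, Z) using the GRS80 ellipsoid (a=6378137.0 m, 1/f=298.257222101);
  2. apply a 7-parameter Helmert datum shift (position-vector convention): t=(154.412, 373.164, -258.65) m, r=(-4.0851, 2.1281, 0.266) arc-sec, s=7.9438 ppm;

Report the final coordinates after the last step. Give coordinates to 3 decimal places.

X=5326472.315 m, Y=-1954046.784 m, Z=-2913093.683 m

start: φ=-27.332561°, λ=-20.149348°, h=3910.214 m
→ ECEF (a=6378137.000, f=1/298.257222101): X=5326303.1241, Y=-1954353.6035, Z=-2912795.6468
→ Helmert 7p (PV): X=5326472.3151, Y=-1954046.7844, Z=-2913093.6826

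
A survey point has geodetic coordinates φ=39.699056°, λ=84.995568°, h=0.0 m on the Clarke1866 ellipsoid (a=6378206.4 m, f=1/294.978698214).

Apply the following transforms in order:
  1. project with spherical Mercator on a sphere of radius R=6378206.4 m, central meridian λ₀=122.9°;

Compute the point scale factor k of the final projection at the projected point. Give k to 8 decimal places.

1.29969704

start: φ=39.699056°, λ=84.995568°, h=0.000 m
→ into merc (λ₀=122.9°): φ=39.69905600°, λ−λ₀=-37.90443200°
scale k = 1.29969704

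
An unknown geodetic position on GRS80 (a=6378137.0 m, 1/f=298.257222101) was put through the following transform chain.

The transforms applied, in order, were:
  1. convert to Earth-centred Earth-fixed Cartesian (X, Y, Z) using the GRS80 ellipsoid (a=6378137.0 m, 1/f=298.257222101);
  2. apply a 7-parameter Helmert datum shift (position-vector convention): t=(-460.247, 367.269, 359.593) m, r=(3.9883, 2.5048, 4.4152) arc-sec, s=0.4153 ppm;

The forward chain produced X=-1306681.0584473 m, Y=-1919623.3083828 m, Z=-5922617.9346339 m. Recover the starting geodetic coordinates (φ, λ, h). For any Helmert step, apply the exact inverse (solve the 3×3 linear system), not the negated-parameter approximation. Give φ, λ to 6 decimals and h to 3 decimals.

φ=-68.721483°, λ=-124.226669°, h=2344.902 m

start: X=-1306681.0584, Y=-1919623.3084, Z=-5922617.9346 m
→ Helmert⁻¹: X=-1306189.4431, Y=-1920076.3456, Z=-5922953.8034
→ geod (Bowring, a=6378137.000): φ=-68.72148300°, λ=-124.22666900°, h=2344.9020 m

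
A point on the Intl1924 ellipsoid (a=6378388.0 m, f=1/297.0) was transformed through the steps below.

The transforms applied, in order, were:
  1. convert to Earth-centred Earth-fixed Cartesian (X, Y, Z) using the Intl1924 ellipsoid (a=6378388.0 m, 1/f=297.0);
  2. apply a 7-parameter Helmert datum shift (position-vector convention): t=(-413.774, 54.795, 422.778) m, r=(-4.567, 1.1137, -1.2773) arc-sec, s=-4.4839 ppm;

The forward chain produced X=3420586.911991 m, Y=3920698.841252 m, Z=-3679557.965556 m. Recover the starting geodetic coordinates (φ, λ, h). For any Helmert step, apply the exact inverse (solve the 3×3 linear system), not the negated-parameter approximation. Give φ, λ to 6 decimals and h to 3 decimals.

φ=-35.450473°, λ=48.894101°, h=1967.897 m

start: X=3420586.9120, Y=3920698.8413, Z=-3679557.9656 m
→ Helmert⁻¹: X=3421011.6152, Y=3920764.2889, Z=-3679891.9616
→ geod (Bowring, a=6378388.000): φ=-35.45047300°, λ=48.89410100°, h=1967.8970 m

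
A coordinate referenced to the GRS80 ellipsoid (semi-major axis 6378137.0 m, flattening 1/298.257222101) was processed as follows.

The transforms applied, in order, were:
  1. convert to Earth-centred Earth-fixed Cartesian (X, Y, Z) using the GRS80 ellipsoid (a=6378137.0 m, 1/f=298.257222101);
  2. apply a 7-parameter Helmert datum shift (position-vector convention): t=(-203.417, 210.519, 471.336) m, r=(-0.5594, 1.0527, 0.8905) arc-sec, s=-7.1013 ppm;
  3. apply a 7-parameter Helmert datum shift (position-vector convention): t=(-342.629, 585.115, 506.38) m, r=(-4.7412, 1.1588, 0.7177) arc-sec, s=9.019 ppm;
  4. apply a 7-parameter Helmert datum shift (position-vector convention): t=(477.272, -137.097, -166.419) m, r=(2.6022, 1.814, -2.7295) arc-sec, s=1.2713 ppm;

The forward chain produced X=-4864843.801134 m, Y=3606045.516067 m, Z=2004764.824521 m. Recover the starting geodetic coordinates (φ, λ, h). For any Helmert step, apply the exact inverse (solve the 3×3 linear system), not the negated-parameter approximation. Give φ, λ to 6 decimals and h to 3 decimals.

start: X=-4864843.8011, Y=3606045.5161, Z=2004764.8245 m
→ Helmert⁻¹: X=-4865380.2395, Y=3606138.9377, Z=2004840.4116
→ Helmert⁻¹: X=-4864992.4484, Y=3605492.1598, Z=2004371.4988
→ Helmert⁻¹: X=-4864818.2400, Y=3605322.8113, Z=2003899.3428
→ geod (Bowring, a=6378137.000): φ=18.42658300°, λ=143.45781000°, h=2104.0520 m

φ=18.426583°, λ=143.457810°, h=2104.052 m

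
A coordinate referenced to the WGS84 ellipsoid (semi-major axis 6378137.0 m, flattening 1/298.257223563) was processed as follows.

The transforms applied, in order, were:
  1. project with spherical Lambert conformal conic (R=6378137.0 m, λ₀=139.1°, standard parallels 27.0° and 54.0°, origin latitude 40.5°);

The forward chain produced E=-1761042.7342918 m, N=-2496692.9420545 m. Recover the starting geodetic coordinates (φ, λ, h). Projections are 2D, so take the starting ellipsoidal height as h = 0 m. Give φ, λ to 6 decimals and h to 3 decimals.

start: E=-1761042.7343, N=-2496692.9421 m
→ lcc⁻¹: φ=16.66594500°, λ=123.38790000°

φ=16.665945°, λ=123.387900°, h=0.000 m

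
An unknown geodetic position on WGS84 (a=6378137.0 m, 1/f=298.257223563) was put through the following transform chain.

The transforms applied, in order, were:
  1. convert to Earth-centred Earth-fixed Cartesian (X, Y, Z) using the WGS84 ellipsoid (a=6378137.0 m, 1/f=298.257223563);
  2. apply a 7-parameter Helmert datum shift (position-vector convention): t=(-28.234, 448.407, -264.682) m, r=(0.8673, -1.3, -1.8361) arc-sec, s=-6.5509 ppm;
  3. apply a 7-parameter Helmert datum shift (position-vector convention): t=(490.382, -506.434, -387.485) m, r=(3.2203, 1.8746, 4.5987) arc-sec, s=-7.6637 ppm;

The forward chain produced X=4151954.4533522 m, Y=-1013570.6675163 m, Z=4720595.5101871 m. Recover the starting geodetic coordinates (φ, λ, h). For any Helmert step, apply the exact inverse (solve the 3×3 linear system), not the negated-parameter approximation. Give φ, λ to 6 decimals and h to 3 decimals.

φ=48.042091°, λ=-13.718972°, h=1801.633 m

start: X=4151954.4534, Y=-1013570.6675, Z=4720595.5102 m
→ Helmert⁻¹: X=4151430.3936, Y=-1013090.8465, Z=4721072.7220
→ Helmert⁻¹: X=4151524.6019, Y=-1013489.0854, Z=4721346.4294
→ geod (Bowring, a=6378137.000): φ=48.04209100°, λ=-13.71897200°, h=1801.6330 m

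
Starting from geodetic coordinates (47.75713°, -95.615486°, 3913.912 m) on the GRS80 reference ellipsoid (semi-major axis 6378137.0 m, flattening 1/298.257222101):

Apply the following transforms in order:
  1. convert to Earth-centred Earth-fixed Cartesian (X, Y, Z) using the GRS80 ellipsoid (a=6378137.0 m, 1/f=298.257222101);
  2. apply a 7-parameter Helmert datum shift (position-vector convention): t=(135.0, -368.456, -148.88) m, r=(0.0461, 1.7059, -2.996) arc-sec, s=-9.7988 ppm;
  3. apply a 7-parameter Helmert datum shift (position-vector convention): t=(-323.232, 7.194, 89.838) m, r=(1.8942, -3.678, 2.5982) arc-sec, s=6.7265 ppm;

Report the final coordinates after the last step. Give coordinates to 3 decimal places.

start: φ=47.757130°, λ=-95.615486°, h=3913.912 m
→ ECEF (a=6378137.000, f=1/298.257222101): X=-420604.4725, Y=-4277750.7495, Z=4701661.9776
→ Helmert 7p (PV): X=-420488.6005, Y=-4278072.2303, Z=4701469.5494
→ Helmert 7p (PV): X=-420844.6067, Y=-4278142.2849, Z=4701544.2266

X=-420844.607 m, Y=-4278142.285 m, Z=4701544.227 m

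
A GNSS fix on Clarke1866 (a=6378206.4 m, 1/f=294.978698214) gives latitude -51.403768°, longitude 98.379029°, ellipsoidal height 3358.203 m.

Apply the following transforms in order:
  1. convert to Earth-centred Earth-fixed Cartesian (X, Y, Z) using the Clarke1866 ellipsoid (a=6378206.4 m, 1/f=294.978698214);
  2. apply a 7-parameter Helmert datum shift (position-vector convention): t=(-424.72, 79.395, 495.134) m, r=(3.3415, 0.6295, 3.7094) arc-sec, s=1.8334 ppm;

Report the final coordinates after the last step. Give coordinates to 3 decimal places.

start: φ=-51.403768°, λ=98.379029°, h=3358.203 m
→ ECEF (a=6378206.400, f=1/294.978698214): X=-581317.3825, Y=3946668.7307, Z=-4964111.1032
→ Helmert 7p (PV): X=-581829.2941, Y=3946825.3263, Z=-4963559.3599

X=-581829.294 m, Y=3946825.326 m, Z=-4963559.360 m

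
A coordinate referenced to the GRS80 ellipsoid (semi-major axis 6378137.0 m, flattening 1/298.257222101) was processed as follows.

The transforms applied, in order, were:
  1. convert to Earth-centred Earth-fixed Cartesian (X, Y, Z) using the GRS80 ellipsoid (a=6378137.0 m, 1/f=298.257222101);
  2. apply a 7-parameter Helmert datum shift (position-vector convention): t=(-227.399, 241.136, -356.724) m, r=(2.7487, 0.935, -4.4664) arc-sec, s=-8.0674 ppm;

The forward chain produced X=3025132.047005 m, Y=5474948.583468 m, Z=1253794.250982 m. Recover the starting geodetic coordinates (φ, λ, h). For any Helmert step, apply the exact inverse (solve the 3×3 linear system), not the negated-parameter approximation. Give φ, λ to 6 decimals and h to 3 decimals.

φ=11.411494°, λ=61.076031°, h=2252.380 m

start: X=3025132.0470, Y=5474948.5835, Z=1253794.2510 m
→ Helmert⁻¹: X=3025259.6176, Y=5474833.8349, Z=1254101.8483
→ geod (Bowring, a=6378137.000): φ=11.41149400°, λ=61.07603100°, h=2252.3800 m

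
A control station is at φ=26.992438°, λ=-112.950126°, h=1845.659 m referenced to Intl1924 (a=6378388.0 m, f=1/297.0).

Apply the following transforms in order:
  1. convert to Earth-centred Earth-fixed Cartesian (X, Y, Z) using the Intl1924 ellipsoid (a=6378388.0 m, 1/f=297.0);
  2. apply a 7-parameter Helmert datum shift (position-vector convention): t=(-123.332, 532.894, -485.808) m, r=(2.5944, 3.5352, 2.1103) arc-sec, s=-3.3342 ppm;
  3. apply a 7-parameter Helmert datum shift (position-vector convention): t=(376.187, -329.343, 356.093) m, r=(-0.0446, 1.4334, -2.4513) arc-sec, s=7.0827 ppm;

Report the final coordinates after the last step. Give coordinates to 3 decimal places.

start: φ=26.992438°, λ=-112.950126°, h=1845.659 m
→ ECEF (a=6378388.000, f=1/297.0): X=-2218369.2752, Y=-5238824.7186, Z=2878346.3538
→ Helmert 7p (PV): X=-2218382.2802, Y=-5238333.2571, Z=2877823.0759
→ Helmert 7p (PV): X=-2218064.0603, Y=-5238672.7155, Z=2878216.1007

X=-2218064.060 m, Y=-5238672.715 m, Z=2878216.101 m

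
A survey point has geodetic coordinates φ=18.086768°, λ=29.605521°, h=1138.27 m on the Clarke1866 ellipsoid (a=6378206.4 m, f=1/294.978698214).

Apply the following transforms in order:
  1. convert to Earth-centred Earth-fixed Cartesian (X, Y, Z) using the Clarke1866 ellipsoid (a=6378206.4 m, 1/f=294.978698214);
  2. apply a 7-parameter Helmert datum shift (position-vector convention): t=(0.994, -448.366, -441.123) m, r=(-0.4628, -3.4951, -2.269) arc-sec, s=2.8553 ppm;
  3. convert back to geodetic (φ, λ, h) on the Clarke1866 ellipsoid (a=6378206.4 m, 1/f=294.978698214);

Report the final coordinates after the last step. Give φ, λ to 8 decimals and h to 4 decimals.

start: φ=18.086768°, λ=29.605521°, h=1138.270 m
→ ECEF (a=6378206.400, f=1/294.978698214): X=5274157.6657, Y=2996810.8164, Z=1967750.4602
→ Helmert 7p (PV): X=5274173.3422, Y=2996317.4042, Z=1967397.6011
→ geod (Bowring, a=6378206.400): φ=18.08438310°, λ=29.60139573°, h=809.9857 m

φ=18.08438310°, λ=29.60139573°, h=809.9857 m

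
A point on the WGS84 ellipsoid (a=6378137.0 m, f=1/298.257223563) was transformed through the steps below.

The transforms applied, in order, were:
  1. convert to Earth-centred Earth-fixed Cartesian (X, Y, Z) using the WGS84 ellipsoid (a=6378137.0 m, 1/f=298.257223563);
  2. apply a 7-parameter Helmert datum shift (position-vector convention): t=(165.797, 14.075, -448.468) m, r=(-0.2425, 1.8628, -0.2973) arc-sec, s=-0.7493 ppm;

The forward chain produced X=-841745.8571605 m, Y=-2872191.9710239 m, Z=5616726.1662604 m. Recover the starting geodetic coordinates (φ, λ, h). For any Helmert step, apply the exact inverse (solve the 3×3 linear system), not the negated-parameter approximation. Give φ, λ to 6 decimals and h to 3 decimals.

φ=62.108644°, λ=-106.337925°, h=3369.872 m

start: X=-841745.8572, Y=-2872191.9710, Z=5616726.1663 m
→ Helmert⁻¹: X=-841958.8744, Y=-2872216.0157, Z=5617167.8626
→ geod (Bowring, a=6378137.000): φ=62.10864400°, λ=-106.33792500°, h=3369.8720 m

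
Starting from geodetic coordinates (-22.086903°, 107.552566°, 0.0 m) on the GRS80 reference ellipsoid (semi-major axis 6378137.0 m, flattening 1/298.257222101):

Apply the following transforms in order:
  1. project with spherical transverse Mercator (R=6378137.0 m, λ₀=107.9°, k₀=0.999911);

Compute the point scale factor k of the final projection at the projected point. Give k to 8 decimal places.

start: φ=-22.086903°, λ=107.552566°, h=0.000 m
→ into tm (λ₀=107.9°): φ=-22.08690300°, λ−λ₀=-0.34743400°
scale k = 0.99992678

0.99992678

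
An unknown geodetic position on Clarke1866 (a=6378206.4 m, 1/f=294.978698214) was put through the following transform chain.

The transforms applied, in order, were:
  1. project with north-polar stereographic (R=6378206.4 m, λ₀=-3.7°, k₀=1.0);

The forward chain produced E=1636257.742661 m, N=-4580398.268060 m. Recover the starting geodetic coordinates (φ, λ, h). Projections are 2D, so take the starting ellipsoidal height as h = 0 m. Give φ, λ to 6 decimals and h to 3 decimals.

start: E=1636257.7427, N=-4580398.2681 m
→ stereo⁻¹: φ=48.25735400°, λ=15.95827500°

φ=48.257354°, λ=15.958275°, h=0.000 m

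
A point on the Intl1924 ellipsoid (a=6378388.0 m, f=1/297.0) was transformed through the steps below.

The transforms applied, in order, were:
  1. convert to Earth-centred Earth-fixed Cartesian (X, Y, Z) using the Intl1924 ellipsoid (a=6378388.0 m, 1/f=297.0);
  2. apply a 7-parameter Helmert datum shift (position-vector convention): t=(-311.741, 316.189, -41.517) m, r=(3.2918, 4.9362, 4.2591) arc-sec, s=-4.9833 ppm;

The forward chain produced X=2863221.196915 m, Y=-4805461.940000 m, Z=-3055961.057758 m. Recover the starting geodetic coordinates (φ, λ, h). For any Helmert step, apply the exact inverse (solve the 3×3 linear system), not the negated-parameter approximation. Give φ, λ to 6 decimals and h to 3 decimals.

start: X=2863221.1969, Y=-4805461.9400, Z=-3055961.0578 m
→ Helmert⁻¹: X=2863521.1013, Y=-4805909.9734, Z=-3055789.5434
→ geod (Bowring, a=6378388.000): φ=-28.80754500°, λ=-59.21210700°, h=1076.1570 m

φ=-28.807545°, λ=-59.212107°, h=1076.157 m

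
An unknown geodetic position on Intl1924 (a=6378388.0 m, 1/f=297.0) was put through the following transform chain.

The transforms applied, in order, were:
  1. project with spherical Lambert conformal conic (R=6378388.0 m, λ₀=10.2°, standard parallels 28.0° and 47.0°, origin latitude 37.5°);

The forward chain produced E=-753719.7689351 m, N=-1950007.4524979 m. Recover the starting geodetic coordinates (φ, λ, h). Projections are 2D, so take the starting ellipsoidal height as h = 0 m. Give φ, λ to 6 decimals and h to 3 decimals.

start: E=-753719.7689, N=-1950007.4525 m
→ lcc⁻¹: φ=19.76774400°, λ=3.22891500°

φ=19.767744°, λ=3.228915°, h=0.000 m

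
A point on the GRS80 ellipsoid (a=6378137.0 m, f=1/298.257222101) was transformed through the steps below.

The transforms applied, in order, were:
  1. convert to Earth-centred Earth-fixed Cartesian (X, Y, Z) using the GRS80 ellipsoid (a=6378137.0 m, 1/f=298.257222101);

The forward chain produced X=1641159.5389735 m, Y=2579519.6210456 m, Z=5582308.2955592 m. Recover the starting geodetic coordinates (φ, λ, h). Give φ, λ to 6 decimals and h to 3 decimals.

start: X=1641159.5390, Y=2579519.6210, Z=5582308.2956 m
→ geod (Bowring, a=6378137.000): φ=61.45296400°, λ=57.53438800°, h=3039.1270 m

φ=61.452964°, λ=57.534388°, h=3039.127 m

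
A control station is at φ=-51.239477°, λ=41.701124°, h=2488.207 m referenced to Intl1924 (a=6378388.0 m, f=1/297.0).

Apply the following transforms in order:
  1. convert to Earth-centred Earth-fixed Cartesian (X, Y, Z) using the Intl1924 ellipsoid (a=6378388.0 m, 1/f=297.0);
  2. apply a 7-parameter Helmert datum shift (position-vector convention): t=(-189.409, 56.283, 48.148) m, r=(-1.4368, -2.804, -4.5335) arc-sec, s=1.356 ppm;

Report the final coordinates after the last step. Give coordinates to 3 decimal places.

X=2988711.363 m, Y=2662962.592 m, Z=-4952240.908 m

start: φ=-51.239477°, λ=41.701124°, h=2488.207 m
→ ECEF (a=6378388.000, f=1/297.0): X=2988770.8666, Y=2663002.8847, Z=-4952304.4209
→ Helmert 7p (PV): X=2988711.3633, Y=2662962.5915, Z=-4952240.9083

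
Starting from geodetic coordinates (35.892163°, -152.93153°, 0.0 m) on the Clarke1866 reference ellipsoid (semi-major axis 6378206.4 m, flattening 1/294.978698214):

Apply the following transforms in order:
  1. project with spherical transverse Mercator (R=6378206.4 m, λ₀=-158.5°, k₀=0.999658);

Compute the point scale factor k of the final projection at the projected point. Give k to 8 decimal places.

start: φ=35.892163°, λ=-152.931530°, h=0.000 m
→ into tm (λ₀=-158.5°): φ=35.89216300°, λ−λ₀=5.56847000°
scale k = 1.00276113

1.00276113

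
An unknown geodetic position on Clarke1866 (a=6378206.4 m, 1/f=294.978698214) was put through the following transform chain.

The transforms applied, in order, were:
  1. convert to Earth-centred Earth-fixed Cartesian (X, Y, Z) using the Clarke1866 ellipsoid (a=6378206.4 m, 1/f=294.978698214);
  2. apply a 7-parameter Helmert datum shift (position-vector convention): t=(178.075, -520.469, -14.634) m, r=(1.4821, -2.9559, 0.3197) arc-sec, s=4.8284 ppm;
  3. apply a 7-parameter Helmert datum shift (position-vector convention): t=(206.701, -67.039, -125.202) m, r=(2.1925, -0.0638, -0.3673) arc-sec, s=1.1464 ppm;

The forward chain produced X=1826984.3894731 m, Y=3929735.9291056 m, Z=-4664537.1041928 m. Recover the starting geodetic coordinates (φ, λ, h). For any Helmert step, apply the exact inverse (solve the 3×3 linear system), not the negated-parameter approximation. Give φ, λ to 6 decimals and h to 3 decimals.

φ=-47.297792°, λ=65.073938°, h=530.496 m

start: X=1826984.3895, Y=3929735.9291, Z=-4664537.1042 m
→ Helmert⁻¹: X=1826767.1537, Y=3929752.1350, Z=-4664448.8914
→ Helmert⁻¹: X=1826519.5062, Y=3930217.2800, Z=-4664466.1512
→ geod (Bowring, a=6378206.400): φ=-47.29779200°, λ=65.07393800°, h=530.4960 m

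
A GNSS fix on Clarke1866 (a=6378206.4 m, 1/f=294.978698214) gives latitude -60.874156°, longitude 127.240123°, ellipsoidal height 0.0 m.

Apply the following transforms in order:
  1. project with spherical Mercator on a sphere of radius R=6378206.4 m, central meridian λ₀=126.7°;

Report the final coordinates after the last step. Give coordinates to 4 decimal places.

start: φ=-60.874156°, λ=127.240123°, h=0.000 m
→ merc (R=6378206.4, λ₀=126.7°): E=60126.8716, N=-8597078.1656

E=60126.8716 m, N=-8597078.1656 m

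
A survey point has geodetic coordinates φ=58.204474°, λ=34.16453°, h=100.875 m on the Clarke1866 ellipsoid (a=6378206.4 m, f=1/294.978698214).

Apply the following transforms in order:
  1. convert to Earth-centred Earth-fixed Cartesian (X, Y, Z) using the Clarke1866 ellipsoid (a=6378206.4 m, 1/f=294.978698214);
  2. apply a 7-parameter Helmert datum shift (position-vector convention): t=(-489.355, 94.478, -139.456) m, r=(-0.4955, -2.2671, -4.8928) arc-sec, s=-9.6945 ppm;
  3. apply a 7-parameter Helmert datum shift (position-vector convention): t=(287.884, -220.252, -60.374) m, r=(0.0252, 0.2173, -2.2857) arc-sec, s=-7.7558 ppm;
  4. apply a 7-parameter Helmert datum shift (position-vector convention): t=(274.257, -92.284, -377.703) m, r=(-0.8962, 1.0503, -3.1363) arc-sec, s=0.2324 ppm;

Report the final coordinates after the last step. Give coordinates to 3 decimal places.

start: φ=58.204474°, λ=34.164530°, h=100.875 m
→ ECEF (a=6378206.400, f=1/294.978698214): X=2787530.8795, Y=1891882.4075, Z=5397658.0665
→ Helmert 7p (PV): X=2787000.0514, Y=1891905.3888, Z=5397492.3762
→ Helmert 7p (PV): X=2787292.9710, Y=1891638.9206, Z=5397387.4354
→ Helmert 7p (PV): X=2787624.1220, Y=1891528.1459, Z=5396988.5749

X=2787624.122 m, Y=1891528.146 m, Z=5396988.575 m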